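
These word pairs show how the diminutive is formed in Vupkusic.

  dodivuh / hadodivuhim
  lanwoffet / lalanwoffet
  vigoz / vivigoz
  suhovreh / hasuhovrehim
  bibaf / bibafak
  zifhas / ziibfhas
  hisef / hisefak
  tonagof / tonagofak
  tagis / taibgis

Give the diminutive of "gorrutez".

gogorrutez

"gorrutez" ends in -z. The one such stem in the data (vigoz → vivigoz) repeats the first consonant+vowel as a prefix (as does lanwoffet), so the same rule applies.
So gorrutez → gogorrutez.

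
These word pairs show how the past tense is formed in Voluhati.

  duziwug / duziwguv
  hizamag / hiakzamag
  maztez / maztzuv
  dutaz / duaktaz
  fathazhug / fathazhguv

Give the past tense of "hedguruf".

hedgurfuv

hizamag and duziwug both end in -g yet inflect differently (hiakzamag, duziwguv), so the final letter is not what conditions the rule; the last vowel is.
"hedguruf" has last vowel 'u'. The stems whose last vowel is 'u' (duziwug → duziwguv, fathazhug → fathazhguv) delete the last vowel and add -uv.
The other pattern: stems whose last vowel is 'a' insert -ak- after the first vowel.
So hedguruf → hedgurfuv.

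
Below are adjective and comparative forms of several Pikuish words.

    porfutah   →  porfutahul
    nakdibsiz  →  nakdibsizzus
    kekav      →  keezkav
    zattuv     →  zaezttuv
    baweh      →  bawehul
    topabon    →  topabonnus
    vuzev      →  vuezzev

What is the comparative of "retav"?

reeztav

vuzev and baweh both have last vowel 'e' yet inflect differently (vuezzev, bawehul), so the last vowel is not what conditions the rule; the final letter is.
"retav" ends in -v. The stems ending in -v (zattuv → zaezttuv, kekav → keezkav, vuzev → vuezzev) insert -ez- after the first vowel.
The other patterns: stems ending in -h add -ul; stems ending in -n or -z double the final consonant and add -us.
So retav → reeztav.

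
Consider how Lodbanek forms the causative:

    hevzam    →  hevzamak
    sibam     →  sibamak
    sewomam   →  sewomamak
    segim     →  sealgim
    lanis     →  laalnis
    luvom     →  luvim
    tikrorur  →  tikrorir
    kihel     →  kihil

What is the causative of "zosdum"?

zosdim

hevzam and segim both end in -m yet inflect differently (hevzamak, sealgim), so the final letter is not what conditions the rule; the last vowel is.
"zosdum" has last vowel 'u'. The one such stem in the data (tikrorur → tikrorir) changes the last vowel to 'i' (as do luvom, kihel), so the same rule applies.
The other patterns: stems whose last vowel is 'a' add -ak; stems whose last vowel is 'i' insert -al- after the first vowel.
So zosdum → zosdim.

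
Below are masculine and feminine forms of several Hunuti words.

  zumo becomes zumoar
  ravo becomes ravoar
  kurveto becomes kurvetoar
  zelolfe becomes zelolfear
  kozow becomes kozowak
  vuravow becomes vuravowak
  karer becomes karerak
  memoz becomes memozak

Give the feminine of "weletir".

weletirak

zumo and kozow both have last vowel 'o' yet inflect differently (zumoar, kozowak), so the last vowel is not what conditions the rule; whether the stem ends in a vowel or a consonant is.
"weletir" ends in a consonant. The stems ending in a consonant (kozow → kozowak, vuravow → vuravowak, karer → karerak) add -ak.
So weletir → weletirak.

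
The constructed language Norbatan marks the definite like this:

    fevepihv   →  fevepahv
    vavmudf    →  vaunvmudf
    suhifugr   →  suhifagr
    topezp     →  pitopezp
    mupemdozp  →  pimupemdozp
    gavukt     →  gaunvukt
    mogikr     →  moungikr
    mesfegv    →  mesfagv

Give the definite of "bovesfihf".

mogikr and suhifugr both end in -r yet inflect differently (moungikr, suhifagr), so the final letter is not what conditions the rule; the second-to-last letter is.
"bovesfihf" has second-to-last letter 'h'. The one such stem in the data (fevepihv → fevepahv) changes the last vowel to 'a' (as do mesfegv, suhifugr), so the same rule applies.
The other patterns: stems whose second-to-last letter is 'd' or 'k' insert -un- after the first vowel; stems whose second-to-last letter is 'z' add the prefix pi-.
So bovesfihf → bovesfahf.

bovesfahf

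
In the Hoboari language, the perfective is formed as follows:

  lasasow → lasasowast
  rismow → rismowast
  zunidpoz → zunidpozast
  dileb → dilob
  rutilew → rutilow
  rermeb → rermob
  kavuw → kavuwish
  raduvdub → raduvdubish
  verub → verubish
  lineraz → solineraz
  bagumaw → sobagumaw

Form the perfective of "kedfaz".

bagumaw and kavuw both end in -w yet inflect differently (sobagumaw, kavuwish), so the final letter is not what conditions the rule; the last vowel is.
"kedfaz" has last vowel 'a'. The stems whose last vowel is 'a' (bagumaw → sobagumaw, lineraz → solineraz) add the prefix so-.
So kedfaz → sokedfaz.

sokedfaz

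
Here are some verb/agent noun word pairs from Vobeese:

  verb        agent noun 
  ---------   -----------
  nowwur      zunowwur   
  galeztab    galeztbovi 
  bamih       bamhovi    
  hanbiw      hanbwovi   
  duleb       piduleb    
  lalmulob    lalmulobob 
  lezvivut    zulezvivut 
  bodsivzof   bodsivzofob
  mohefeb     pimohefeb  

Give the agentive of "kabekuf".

zukabekuf

lalmulob and duleb both end in -b yet inflect differently (lalmulobob, piduleb), so the final letter is not what conditions the rule; the last vowel is.
"kabekuf" has last vowel 'u'. The stems whose last vowel is 'u' (lezvivut → zulezvivut, nowwur → zunowwur) add the prefix zu-.
The other patterns: stems whose last vowel is 'o' add -ob; stems whose last vowel is 'e' add the prefix pi-; stems whose last vowel is 'a' or 'i' delete the last vowel and add -ovi.
So kabekuf → zukabekuf.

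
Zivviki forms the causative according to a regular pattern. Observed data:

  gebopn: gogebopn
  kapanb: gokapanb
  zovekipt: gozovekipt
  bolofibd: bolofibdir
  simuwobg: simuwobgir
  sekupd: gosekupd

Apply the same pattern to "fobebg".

bolofibd and sekupd both end in -d yet inflect differently (bolofibdir, gosekupd), so the final letter is not what conditions the rule; the second-to-last letter is.
"fobebg" has second-to-last letter 'b'. The stems whose second-to-last letter is 'b' (bolofibd → bolofibdir, simuwobg → simuwobgir) add -ir.
So fobebg → fobebgir.

fobebgir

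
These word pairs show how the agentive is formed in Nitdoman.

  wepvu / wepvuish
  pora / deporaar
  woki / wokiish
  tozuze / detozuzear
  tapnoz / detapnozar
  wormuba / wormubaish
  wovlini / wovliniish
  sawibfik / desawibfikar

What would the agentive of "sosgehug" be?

"sosgehug" begins with s-. The one such stem in the data (sawibfik → desawibfikar) adds de- … -ar around the stem, so the same rule applies.
The other pattern: stems beginning with w- add -ish.
So sosgehug → desosgehugar.

desosgehugar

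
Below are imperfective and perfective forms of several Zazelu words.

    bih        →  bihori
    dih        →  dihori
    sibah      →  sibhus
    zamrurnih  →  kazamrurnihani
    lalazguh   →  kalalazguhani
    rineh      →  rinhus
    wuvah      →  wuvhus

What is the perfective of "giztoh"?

gizthus

bih and rineh both end in -h yet inflect differently (bihori, rinhus), so the final letter is not what conditions the rule; the number of vowels is.
"giztoh" has 2 vowels. The stems with 2 vowels (rineh → rinhus, sibah → sibhus, wuvah → wuvhus) delete the last vowel and add -us.
So giztoh → gizthus.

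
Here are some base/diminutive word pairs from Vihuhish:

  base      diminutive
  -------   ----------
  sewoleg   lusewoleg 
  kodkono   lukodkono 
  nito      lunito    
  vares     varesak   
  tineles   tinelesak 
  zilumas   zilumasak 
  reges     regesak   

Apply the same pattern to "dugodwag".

ludugodwag

"dugodwag" ends in -g. The one such stem in the data (sewoleg → lusewoleg) adds the prefix lu-, so the same rule applies.
So dugodwag → ludugodwag.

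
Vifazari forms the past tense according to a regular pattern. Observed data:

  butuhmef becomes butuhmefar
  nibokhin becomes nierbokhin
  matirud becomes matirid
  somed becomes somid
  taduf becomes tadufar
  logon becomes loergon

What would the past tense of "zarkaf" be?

somed and butuhmef both have last vowel 'e' yet inflect differently (somid, butuhmefar), so the last vowel is not what conditions the rule; the final letter is.
"zarkaf" ends in -f. The stems ending in -f (butuhmef → butuhmefar, taduf → tadufar) add -ar.
The other patterns: stems ending in -n insert -er- after the first vowel; stems ending in -d change the last vowel to 'i'.
So zarkaf → zarkafar.

zarkafar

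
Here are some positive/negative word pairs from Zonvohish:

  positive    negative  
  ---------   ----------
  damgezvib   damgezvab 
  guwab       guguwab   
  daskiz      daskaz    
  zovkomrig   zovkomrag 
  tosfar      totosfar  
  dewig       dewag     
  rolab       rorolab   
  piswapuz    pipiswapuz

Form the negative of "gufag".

damgezvib and rolab both end in -b yet inflect differently (damgezvab, rorolab), so the final letter is not what conditions the rule; the last vowel is.
"gufag" has last vowel 'a'. The stems whose last vowel is 'a' (rolab → rorolab, guwab → guguwab, tosfar → totosfar) repeat the first consonant+vowel as a prefix.
The other pattern: stems whose last vowel is 'i' change the last vowel to 'a'.
So gufag → gugufag.

gugufag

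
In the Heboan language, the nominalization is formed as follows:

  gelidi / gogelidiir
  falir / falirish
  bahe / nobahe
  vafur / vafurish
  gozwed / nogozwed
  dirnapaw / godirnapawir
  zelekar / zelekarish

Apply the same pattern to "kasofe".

nokasofe

falir and gelidi both have last vowel 'i' yet inflect differently (falirish, gogelidiir), so the last vowel is not what conditions the rule; the final letter is.
"kasofe" ends in -e. The one such stem in the data (bahe → nobahe) adds the prefix no-, so the same rule applies.
So kasofe → nokasofe.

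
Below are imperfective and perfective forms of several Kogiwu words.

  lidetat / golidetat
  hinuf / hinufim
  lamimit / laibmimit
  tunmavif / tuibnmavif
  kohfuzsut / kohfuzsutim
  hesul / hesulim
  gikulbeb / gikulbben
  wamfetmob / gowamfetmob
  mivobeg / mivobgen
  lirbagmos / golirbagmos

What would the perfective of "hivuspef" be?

hivuspfen

"hivuspef" has last vowel 'e'. The stems whose last vowel is 'e' (mivobeg → mivobgen, gikulbeb → gikulbben) delete the last vowel and add -en.
The other patterns: stems whose last vowel is 'u' add -im; stems whose last vowel is 'i' insert -ib- after the first vowel; stems whose last vowel is 'a' or 'o' add the prefix go-.
So hivuspef → hivuspfen.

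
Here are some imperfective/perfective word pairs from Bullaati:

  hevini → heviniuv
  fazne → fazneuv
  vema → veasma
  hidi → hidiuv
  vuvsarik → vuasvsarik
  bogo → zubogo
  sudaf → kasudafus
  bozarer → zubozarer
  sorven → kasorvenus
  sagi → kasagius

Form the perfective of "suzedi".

"suzedi" begins with s-. The stems beginning with s- (sorven → kasorvenus, sudaf → kasudafus, sagi → kasagius) add ka- … -us around the stem.
The other patterns: stems beginning with v- insert -as- after the first vowel; stems beginning with b- add the prefix zu-; stems beginning with f- or h- add -uv.
So suzedi → kasuzedius.

kasuzedius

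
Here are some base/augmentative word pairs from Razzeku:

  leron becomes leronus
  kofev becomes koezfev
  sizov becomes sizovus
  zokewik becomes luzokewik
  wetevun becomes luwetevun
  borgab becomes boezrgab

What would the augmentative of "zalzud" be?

luzalzud

"zalzud" has last vowel 'u'. The one such stem in the data (wetevun → luwetevun) adds the prefix lu-, so the same rule applies.
The other patterns: stems whose last vowel is 'o' add -us; stems whose last vowel is 'a' or 'e' insert -ez- after the first vowel.
So zalzud → luzalzud.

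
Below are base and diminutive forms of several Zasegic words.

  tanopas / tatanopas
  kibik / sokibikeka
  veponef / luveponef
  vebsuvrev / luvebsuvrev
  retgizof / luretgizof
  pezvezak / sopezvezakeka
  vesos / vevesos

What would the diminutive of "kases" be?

kakases

pezvezak and tanopas both have last vowel 'a' yet inflect differently (sopezvezakeka, tatanopas), so the last vowel is not what conditions the rule; the final letter is.
"kases" ends in -s. The stems ending in -s (vesos → vevesos, tanopas → tatanopas) repeat the first consonant+vowel as a prefix.
So kases → kakases.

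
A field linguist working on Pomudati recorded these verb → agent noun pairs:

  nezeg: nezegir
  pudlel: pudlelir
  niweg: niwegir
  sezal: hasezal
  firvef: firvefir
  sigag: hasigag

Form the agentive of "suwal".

"suwal" has last vowel 'a'. The stems whose last vowel is 'a' (sezal → hasezal, sigag → hasigag) add the prefix ha-.
The other pattern: stems whose last vowel is 'e' add -ir.
So suwal → hasuwal.

hasuwal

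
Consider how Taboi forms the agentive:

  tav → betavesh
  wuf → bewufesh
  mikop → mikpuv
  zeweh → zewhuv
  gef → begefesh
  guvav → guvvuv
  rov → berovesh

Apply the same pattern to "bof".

bebofesh

rov and guvav both end in -v yet inflect differently (berovesh, guvvuv), so the final letter is not what conditions the rule; the number of vowels is.
"bof" has 1 vowel. The stems with 1 vowel (rov → berovesh, wuf → bewufesh, gef → begefesh) add be- … -esh around the stem.
The other pattern: stems with 2 vowels delete the last vowel and add -uv.
So bof → bebofesh.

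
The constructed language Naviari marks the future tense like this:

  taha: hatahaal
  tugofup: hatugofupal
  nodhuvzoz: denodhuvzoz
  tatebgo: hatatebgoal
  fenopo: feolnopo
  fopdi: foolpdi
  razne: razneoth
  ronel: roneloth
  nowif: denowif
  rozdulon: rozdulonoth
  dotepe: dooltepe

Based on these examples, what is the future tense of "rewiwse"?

dotepe and razne both end in -e yet inflect differently (dooltepe, razneoth), so the final letter is not what conditions the rule; the first letter is.
"rewiwse" begins with r-. The stems beginning with r- (rozdulon → rozdulonoth, ronel → roneloth, razne → razneoth) add -oth.
So rewiwse → rewiwseoth.

rewiwseoth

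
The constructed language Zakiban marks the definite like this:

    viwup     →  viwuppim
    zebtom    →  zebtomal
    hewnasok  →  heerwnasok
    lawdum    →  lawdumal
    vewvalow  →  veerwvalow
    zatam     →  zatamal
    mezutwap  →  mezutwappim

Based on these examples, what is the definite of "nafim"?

nafimal

viwup and lawdum both have last vowel 'u' yet inflect differently (viwuppim, lawdumal), so the last vowel is not what conditions the rule; the final letter is.
"nafim" ends in -m. The stems ending in -m (lawdum → lawdumal, zebtom → zebtomal, zatam → zatamal) add -al.
The other patterns: stems ending in -p double the final consonant and add -im; stems ending in -k or -w insert -er- after the first vowel.
So nafim → nafimal.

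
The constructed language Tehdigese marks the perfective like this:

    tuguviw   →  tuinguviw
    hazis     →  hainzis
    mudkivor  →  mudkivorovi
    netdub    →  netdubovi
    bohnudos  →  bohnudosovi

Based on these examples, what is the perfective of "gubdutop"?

hazis and bohnudos both end in -s yet inflect differently (hainzis, bohnudosovi), so the final letter is not what conditions the rule; the last vowel is.
"gubdutop" has last vowel 'o'. The stems whose last vowel is 'o' (mudkivor → mudkivorovi, bohnudos → bohnudosovi) add -ovi.
The other pattern: stems whose last vowel is 'i' insert -in- after the first vowel.
So gubdutop → gubdutopovi.

gubdutopovi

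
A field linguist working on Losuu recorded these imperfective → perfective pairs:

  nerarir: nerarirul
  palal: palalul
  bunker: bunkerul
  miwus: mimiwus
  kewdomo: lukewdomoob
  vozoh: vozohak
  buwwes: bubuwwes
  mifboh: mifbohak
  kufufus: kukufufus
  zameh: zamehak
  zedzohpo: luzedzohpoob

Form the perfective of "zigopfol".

vozoh and kewdomo both have last vowel 'o' yet inflect differently (vozohak, lukewdomoob), so the last vowel is not what conditions the rule; the final letter is.
"zigopfol" ends in -l. The one such stem in the data (palal → palalul) adds -ul, so the same rule applies.
The other patterns: stems ending in -h add -ak; stems ending in -o add lu- … -ob around the stem; stems ending in -s repeat the first consonant+vowel as a prefix.
So zigopfol → zigopfolul.

zigopfolul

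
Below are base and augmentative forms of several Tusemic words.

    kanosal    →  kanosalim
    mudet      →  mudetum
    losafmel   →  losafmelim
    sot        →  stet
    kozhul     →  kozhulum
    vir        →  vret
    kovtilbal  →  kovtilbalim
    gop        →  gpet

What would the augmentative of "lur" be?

sot and mudet both end in -t yet inflect differently (stet, mudetum), so the final letter is not what conditions the rule; the number of vowels is.
"lur" has 1 vowel. The stems with 1 vowel (sot → stet, gop → gpet, vir → vret) delete the last vowel and add -et.
So lur → lret.

lret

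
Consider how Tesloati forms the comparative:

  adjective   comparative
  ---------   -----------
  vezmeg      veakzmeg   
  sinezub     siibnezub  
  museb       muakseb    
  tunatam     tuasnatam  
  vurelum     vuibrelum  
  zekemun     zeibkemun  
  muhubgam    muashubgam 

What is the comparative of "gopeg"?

"gopeg" has last vowel 'e'. The stems whose last vowel is 'e' (museb → muakseb, vezmeg → veakzmeg) insert -ak- after the first vowel.
The other patterns: stems whose last vowel is 'u' insert -ib- after the first vowel; stems whose last vowel is 'a' insert -as- after the first vowel.
So gopeg → goakpeg.

goakpeg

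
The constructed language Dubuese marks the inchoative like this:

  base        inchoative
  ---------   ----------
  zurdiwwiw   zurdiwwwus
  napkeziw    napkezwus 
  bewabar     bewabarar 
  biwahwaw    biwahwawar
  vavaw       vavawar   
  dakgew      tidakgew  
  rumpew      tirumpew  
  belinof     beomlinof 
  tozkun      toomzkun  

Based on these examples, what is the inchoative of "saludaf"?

saludafar

zurdiwwiw and biwahwaw both end in -w yet inflect differently (zurdiwwwus, biwahwawar), so the final letter is not what conditions the rule; the last vowel is.
"saludaf" has last vowel 'a'. The stems whose last vowel is 'a' (bewabar → bewabarar, biwahwaw → biwahwawar, vavaw → vavawar) add -ar.
The other patterns: stems whose last vowel is 'i' delete the last vowel and add -us; stems whose last vowel is 'e' add the prefix ti-; stems whose last vowel is 'o' or 'u' insert -om- after the first vowel.
So saludaf → saludafar.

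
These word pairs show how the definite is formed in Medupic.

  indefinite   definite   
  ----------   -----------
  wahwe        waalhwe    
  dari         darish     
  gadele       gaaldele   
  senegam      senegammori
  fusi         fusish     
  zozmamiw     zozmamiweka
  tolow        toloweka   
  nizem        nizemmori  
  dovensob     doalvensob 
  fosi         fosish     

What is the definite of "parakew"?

parakeweka

dari and zozmamiw both have last vowel 'i' yet inflect differently (darish, zozmamiweka), so the last vowel is not what conditions the rule; the final letter is.
"parakew" ends in -w. The stems ending in -w (tolow → toloweka, zozmamiw → zozmamiweka) add -eka.
So parakew → parakeweka.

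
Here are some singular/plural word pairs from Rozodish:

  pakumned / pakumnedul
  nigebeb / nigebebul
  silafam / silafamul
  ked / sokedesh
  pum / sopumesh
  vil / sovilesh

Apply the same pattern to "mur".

pakumned and ked both end in -d yet inflect differently (pakumnedul, sokedesh), so the final letter is not what conditions the rule; the number of vowels is.
"mur" has 1 vowel. The stems with 1 vowel (ked → sokedesh, pum → sopumesh, vil → sovilesh) add so- … -esh around the stem.
So mur → somuresh.

somuresh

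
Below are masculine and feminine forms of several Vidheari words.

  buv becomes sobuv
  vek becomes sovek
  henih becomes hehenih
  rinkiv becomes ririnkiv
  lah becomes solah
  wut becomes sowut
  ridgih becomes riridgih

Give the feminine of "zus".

ridgih and lah both end in -h yet inflect differently (riridgih, solah), so the final letter is not what conditions the rule; the number of vowels is.
"zus" has 1 vowel. The stems with 1 vowel (lah → solah, vek → sovek, wut → sowut) add the prefix so-.
So zus → sozus.

sozus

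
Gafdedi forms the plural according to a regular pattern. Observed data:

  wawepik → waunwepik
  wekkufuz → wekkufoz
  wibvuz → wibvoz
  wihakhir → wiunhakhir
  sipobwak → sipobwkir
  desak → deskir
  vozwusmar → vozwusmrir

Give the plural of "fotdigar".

sipobwak and wawepik both end in -k yet inflect differently (sipobwkir, waunwepik), so the final letter is not what conditions the rule; the last vowel is.
"fotdigar" has last vowel 'a'. The stems whose last vowel is 'a' (sipobwak → sipobwkir, vozwusmar → vozwusmrir, desak → deskir) delete the last vowel and add -ir.
The other patterns: stems whose last vowel is 'u' change the last vowel to 'o'; stems whose last vowel is 'i' insert -un- after the first vowel.
So fotdigar → fotdigrir.

fotdigrir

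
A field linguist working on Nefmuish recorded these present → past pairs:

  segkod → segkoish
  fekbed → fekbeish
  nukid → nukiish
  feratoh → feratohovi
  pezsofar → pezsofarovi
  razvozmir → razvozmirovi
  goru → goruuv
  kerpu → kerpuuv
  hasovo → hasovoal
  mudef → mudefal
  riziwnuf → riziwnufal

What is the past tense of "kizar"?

"kizar" ends in -r. The stems ending in -r (pezsofar → pezsofarovi, razvozmir → razvozmirovi) add -ovi.
The other patterns: stems ending in -d drop the final letter and add -ish; stems ending in -u add -uv; stems ending in -f or -o add -al.
So kizar → kizarovi.

kizarovi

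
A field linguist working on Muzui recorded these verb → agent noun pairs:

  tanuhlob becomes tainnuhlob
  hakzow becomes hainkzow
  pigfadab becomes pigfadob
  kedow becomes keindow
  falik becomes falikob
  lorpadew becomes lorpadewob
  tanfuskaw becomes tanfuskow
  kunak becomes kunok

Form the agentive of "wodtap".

wodtop

tanfuskaw and hakzow both end in -w yet inflect differently (tanfuskow, hainkzow), so the final letter is not what conditions the rule; the last vowel is.
"wodtap" has last vowel 'a'. The stems whose last vowel is 'a' (tanfuskaw → tanfuskow, kunak → kunok, pigfadab → pigfadob) change the last vowel to 'o'.
So wodtap → wodtop.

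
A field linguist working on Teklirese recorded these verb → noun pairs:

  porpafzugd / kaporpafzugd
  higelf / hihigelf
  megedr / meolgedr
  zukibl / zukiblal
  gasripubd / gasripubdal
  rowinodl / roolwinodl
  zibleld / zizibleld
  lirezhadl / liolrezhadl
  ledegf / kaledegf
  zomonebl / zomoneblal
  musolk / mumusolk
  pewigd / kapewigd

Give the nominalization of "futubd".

futubdal

zibleld and gasripubd both end in -d yet inflect differently (zizibleld, gasripubdal), so the final letter is not what conditions the rule; the second-to-last letter is.
"futubd" has second-to-last letter 'b'. The stems whose second-to-last letter is 'b' (zomonebl → zomoneblal, zukibl → zukiblal, gasripubd → gasripubdal) add -al.
The other patterns: stems whose second-to-last letter is 'l' repeat the first consonant+vowel as a prefix; stems whose second-to-last letter is 'd' insert -ol- after the first vowel; stems whose second-to-last letter is 'g' add the prefix ka-.
So futubd → futubdal.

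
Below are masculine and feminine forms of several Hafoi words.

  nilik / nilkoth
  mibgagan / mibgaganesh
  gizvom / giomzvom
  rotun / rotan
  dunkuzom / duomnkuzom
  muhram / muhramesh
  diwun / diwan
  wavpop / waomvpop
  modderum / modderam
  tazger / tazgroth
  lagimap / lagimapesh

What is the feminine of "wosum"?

dunkuzom and modderum both end in -m yet inflect differently (duomnkuzom, modderam), so the final letter is not what conditions the rule; the last vowel is.
"wosum" has last vowel 'u'. The stems whose last vowel is 'u' (modderum → modderam, rotun → rotan, diwun → diwan) change the last vowel to 'a'.
The other patterns: stems whose last vowel is 'o' insert -om- after the first vowel; stems whose last vowel is 'e' or 'i' delete the last vowel and add -oth; stems whose last vowel is 'a' add -esh.
So wosum → wosam.

wosam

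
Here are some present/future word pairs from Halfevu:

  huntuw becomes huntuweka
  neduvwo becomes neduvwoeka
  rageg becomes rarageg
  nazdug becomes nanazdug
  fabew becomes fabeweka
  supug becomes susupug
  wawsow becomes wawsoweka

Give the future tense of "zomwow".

"zomwow" ends in -w. The stems ending in -w (fabew → fabeweka, huntuw → huntuweka, wawsow → wawsoweka) add -eka.
So zomwow → zomwoweka.

zomwoweka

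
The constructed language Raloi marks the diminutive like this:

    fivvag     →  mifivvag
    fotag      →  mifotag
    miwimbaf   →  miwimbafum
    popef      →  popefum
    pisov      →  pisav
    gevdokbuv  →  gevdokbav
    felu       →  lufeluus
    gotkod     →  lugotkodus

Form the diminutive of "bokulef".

bokulefum

fivvag and miwimbaf both have last vowel 'a' yet inflect differently (mifivvag, miwimbafum), so the last vowel is not what conditions the rule; the final letter is.
"bokulef" ends in -f. The stems ending in -f (miwimbaf → miwimbafum, popef → popefum) add -um.
So bokulef → bokulefum.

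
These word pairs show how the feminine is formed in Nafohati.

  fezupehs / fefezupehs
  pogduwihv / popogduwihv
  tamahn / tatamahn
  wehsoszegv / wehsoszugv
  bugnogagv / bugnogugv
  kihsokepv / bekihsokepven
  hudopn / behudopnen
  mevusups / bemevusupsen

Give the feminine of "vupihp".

vuvupihp

pogduwihv and wehsoszegv both end in -v yet inflect differently (popogduwihv, wehsoszugv), so the final letter is not what conditions the rule; the second-to-last letter is.
"vupihp" has second-to-last letter 'h'. The stems whose second-to-last letter is 'h' (fezupehs → fefezupehs, pogduwihv → popogduwihv, tamahn → tatamahn) repeat the first consonant+vowel as a prefix.
So vupihp → vuvupihp.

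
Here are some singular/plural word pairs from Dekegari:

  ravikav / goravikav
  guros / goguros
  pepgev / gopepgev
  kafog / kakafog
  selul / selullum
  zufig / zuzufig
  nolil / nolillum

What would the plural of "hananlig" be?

zufig and nolil both have last vowel 'i' yet inflect differently (zuzufig, nolillum), so the last vowel is not what conditions the rule; the final letter is.
"hananlig" ends in -g. The stems ending in -g (zufig → zuzufig, kafog → kakafog) repeat the first consonant+vowel as a prefix.
So hananlig → hahananlig.

hahananlig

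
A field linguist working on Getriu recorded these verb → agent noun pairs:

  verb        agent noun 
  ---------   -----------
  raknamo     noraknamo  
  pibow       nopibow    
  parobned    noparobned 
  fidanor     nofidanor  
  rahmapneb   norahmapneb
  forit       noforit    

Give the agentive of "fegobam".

Every pair shown (raknamo → noraknamo, pibow → nopibow, parobned → noparobned, …) follows the same rule: add the prefix no-.
So fegobam → nofegobam.

nofegobam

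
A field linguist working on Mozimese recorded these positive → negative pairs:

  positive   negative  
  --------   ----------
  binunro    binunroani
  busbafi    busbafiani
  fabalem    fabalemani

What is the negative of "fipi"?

Every pair shown (binunro → binunroani, busbafi → busbafiani, fabalem → fabalemani) follows the same rule: add -ani.
So fipi → fipiani.

fipiani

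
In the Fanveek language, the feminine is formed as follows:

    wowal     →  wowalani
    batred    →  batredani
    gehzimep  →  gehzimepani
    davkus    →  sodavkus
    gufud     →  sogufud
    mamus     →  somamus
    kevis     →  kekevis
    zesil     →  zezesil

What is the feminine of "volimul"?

"volimul" has last vowel 'u'. The stems whose last vowel is 'u' (davkus → sodavkus, gufud → sogufud, mamus → somamus) add the prefix so-.
The other patterns: stems whose last vowel is 'a' or 'e' add -ani; stems whose last vowel is 'i' repeat the first consonant+vowel as a prefix.
So volimul → sovolimul.

sovolimul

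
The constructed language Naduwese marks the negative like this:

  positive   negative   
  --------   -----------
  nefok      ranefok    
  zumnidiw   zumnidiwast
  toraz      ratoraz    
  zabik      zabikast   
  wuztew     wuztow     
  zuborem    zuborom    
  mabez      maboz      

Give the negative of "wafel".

zumnidiw and wuztew both end in -w yet inflect differently (zumnidiwast, wuztow), so the final letter is not what conditions the rule; the last vowel is.
"wafel" has last vowel 'e'. The stems whose last vowel is 'e' (zuborem → zuborom, wuztew → wuztow, mabez → maboz) change the last vowel to 'o'.
The other patterns: stems whose last vowel is 'i' add -ast; stems whose last vowel is 'a' or 'o' add the prefix ra-.
So wafel → wafol.

wafol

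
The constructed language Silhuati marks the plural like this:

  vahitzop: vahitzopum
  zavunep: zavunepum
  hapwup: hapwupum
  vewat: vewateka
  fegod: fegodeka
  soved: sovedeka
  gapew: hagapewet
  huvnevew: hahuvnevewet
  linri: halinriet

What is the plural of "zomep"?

vahitzop and fegod both have last vowel 'o' yet inflect differently (vahitzopum, fegodeka), so the last vowel is not what conditions the rule; the final letter is.
"zomep" ends in -p. The stems ending in -p (vahitzop → vahitzopum, zavunep → zavunepum, hapwup → hapwupum) add -um.
The other patterns: stems ending in -d or -t add -eka; stems ending in -i or -w add ha- … -et around the stem.
So zomep → zomepum.

zomepum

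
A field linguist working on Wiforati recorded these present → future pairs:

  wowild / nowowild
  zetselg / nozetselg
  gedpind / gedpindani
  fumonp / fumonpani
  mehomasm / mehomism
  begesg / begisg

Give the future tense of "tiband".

tibandani

wowild and gedpind both end in -d yet inflect differently (nowowild, gedpindani), so the final letter is not what conditions the rule; the second-to-last letter is.
"tiband" has second-to-last letter 'n'. The stems whose second-to-last letter is 'n' (gedpind → gedpindani, fumonp → fumonpani) add -ani.
The other patterns: stems whose second-to-last letter is 'l' add the prefix no-; stems whose second-to-last letter is 's' change the last vowel to 'i'.
So tiband → tibandani.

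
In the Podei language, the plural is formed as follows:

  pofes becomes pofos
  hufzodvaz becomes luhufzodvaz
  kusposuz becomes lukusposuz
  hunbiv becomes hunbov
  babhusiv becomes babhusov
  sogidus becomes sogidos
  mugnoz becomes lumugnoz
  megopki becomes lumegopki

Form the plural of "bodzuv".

sogidus and kusposuz both have last vowel 'u' yet inflect differently (sogidos, lukusposuz), so the last vowel is not what conditions the rule; the final letter is.
"bodzuv" ends in -v. The stems ending in -v (babhusiv → babhusov, hunbiv → hunbov) change the last vowel to 'o'.
The other pattern: stems ending in -i or -z add the prefix lu-.
So bodzuv → bodzov.

bodzov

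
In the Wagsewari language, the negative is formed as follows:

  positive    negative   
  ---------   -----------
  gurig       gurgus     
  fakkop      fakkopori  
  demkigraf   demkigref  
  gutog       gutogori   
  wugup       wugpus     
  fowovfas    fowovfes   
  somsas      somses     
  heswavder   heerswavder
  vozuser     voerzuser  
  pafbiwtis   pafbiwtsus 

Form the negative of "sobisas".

pafbiwtis and fowovfas both end in -s yet inflect differently (pafbiwtsus, fowovfes), so the final letter is not what conditions the rule; the last vowel is.
"sobisas" has last vowel 'a'. The stems whose last vowel is 'a' (demkigraf → demkigref, fowovfas → fowovfes, somsas → somses) change the last vowel to 'e'.
The other patterns: stems whose last vowel is 'e' insert -er- after the first vowel; stems whose last vowel is 'i' or 'u' delete the last vowel and add -us; stems whose last vowel is 'o' add -ori.
So sobisas → sobises.

sobises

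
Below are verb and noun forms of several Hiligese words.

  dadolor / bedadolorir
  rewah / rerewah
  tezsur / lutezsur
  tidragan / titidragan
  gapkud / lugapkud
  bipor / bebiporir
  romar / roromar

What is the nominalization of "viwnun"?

bipor and tezsur both end in -r yet inflect differently (bebiporir, lutezsur), so the final letter is not what conditions the rule; the last vowel is.
"viwnun" has last vowel 'u'. The stems whose last vowel is 'u' (tezsur → lutezsur, gapkud → lugapkud) add the prefix lu-.
So viwnun → luviwnun.

luviwnun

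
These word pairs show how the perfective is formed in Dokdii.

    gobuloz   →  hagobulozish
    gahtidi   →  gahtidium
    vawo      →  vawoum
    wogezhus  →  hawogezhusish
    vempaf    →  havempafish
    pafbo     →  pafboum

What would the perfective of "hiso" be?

hisoum

vawo and gobuloz both have last vowel 'o' yet inflect differently (vawoum, hagobulozish), so the last vowel is not what conditions the rule; whether the stem ends in a vowel or a consonant is.
"hiso" ends in a vowel. The stems ending in a vowel (vawo → vawoum, pafbo → pafboum, gahtidi → gahtidium) add -um.
The other pattern: stems ending in a consonant add ha- … -ish around the stem.
So hiso → hisoum.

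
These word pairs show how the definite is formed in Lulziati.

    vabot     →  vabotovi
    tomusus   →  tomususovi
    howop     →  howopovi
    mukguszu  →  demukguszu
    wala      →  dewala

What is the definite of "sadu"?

"sadu" ends in a vowel. The stems ending in a vowel (mukguszu → demukguszu, wala → dewala) add the prefix de-.
The other pattern: stems ending in a consonant add -ovi.
So sadu → desadu.

desadu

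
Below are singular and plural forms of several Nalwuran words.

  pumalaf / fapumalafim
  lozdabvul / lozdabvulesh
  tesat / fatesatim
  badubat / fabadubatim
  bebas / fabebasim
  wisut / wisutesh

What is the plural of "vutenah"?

badubat and wisut both end in -t yet inflect differently (fabadubatim, wisutesh), so the final letter is not what conditions the rule; the last vowel is.
"vutenah" has last vowel 'a'. The stems whose last vowel is 'a' (badubat → fabadubatim, bebas → fabebasim, pumalaf → fapumalafim) add fa- … -im around the stem.
The other pattern: stems whose last vowel is 'u' add -esh.
So vutenah → favutenahim.

favutenahim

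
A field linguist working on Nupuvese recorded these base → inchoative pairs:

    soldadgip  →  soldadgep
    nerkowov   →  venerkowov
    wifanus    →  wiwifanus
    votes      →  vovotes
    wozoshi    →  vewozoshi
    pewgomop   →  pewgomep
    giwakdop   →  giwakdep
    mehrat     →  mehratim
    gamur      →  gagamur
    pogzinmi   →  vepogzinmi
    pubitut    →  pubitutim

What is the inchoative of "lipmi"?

velipmi

wifanus and pubitut both have last vowel 'u' yet inflect differently (wiwifanus, pubitutim), so the last vowel is not what conditions the rule; the final letter is.
"lipmi" ends in -i. The stems ending in -i (wozoshi → vewozoshi, pogzinmi → vepogzinmi) add the prefix ve-.
So lipmi → velipmi.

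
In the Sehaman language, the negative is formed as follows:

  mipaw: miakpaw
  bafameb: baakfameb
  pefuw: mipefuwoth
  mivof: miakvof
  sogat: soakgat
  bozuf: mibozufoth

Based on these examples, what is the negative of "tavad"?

taakvad

pefuw and mipaw both end in -w yet inflect differently (mipefuwoth, miakpaw), so the final letter is not what conditions the rule; the last vowel is.
"tavad" has last vowel 'a'. The stems whose last vowel is 'a' (mipaw → miakpaw, sogat → soakgat) insert -ak- after the first vowel.
The other pattern: stems whose last vowel is 'u' add mi- … -oth around the stem.
So tavad → taakvad.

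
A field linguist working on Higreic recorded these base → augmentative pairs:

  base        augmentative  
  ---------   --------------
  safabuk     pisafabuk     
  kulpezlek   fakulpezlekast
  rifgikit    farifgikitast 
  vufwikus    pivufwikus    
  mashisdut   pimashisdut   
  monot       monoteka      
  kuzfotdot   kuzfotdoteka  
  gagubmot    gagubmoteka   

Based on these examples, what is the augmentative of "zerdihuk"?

pizerdihuk

mashisdut and gagubmot both end in -t yet inflect differently (pimashisdut, gagubmoteka), so the final letter is not what conditions the rule; the last vowel is.
"zerdihuk" has last vowel 'u'. The stems whose last vowel is 'u' (mashisdut → pimashisdut, safabuk → pisafabuk, vufwikus → pivufwikus) add the prefix pi-.
So zerdihuk → pizerdihuk.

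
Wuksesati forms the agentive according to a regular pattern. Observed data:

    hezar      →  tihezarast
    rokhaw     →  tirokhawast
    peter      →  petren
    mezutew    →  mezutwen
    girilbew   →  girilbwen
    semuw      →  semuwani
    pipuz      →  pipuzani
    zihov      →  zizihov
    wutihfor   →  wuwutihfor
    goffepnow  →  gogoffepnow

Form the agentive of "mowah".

hezar and peter both end in -r yet inflect differently (tihezarast, petren), so the final letter is not what conditions the rule; the last vowel is.
"mowah" has last vowel 'a'. The stems whose last vowel is 'a' (hezar → tihezarast, rokhaw → tirokhawast) add ti- … -ast around the stem.
The other patterns: stems whose last vowel is 'e' delete the last vowel and add -en; stems whose last vowel is 'u' add -ani; stems whose last vowel is 'o' repeat the first consonant+vowel as a prefix.
So mowah → timowahast.

timowahast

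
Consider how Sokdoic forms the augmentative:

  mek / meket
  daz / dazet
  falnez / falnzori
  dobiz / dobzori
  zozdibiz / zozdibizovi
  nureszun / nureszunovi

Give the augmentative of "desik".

daz and falnez both end in -z yet inflect differently (dazet, falnzori), so the final letter is not what conditions the rule; the number of vowels is.
"desik" has 2 vowels. The stems with 2 vowels (falnez → falnzori, dobiz → dobzori) delete the last vowel and add -ori.
The other patterns: stems with 1 vowel add -et; stems with 3 vowels add -ovi.
So desik → deskori.

deskori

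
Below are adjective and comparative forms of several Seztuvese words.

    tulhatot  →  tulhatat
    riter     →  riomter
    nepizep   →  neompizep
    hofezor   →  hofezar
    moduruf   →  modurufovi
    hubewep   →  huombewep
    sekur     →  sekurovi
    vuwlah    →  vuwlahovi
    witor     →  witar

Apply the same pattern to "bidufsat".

bidufsatovi

riter and hofezor both end in -r yet inflect differently (riomter, hofezar), so the final letter is not what conditions the rule; the last vowel is.
"bidufsat" has last vowel 'a'. The one such stem in the data (vuwlah → vuwlahovi) adds -ovi, so the same rule applies.
The other patterns: stems whose last vowel is 'e' insert -om- after the first vowel; stems whose last vowel is 'o' change the last vowel to 'a'.
So bidufsat → bidufsatovi.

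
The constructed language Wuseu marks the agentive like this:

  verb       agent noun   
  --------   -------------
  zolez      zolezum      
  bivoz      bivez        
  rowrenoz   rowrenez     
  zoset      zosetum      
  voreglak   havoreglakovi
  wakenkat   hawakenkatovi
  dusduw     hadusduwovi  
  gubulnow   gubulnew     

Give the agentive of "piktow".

"piktow" has last vowel 'o'. The stems whose last vowel is 'o' (gubulnow → gubulnew, rowrenoz → rowrenez, bivoz → bivez) change the last vowel to 'e'.
So piktow → piktew.

piktew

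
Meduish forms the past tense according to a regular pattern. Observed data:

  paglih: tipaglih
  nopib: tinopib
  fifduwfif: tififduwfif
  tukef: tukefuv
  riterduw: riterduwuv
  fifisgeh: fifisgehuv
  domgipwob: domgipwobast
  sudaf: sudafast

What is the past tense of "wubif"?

fifduwfif and tukef both end in -f yet inflect differently (tififduwfif, tukefuv), so the final letter is not what conditions the rule; the last vowel is.
"wubif" has last vowel 'i'. The stems whose last vowel is 'i' (paglih → tipaglih, nopib → tinopib, fifduwfif → tififduwfif) add the prefix ti-.
The other patterns: stems whose last vowel is 'e' or 'u' add -uv; stems whose last vowel is 'a' or 'o' add -ast.
So wubif → tiwubif.

tiwubif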